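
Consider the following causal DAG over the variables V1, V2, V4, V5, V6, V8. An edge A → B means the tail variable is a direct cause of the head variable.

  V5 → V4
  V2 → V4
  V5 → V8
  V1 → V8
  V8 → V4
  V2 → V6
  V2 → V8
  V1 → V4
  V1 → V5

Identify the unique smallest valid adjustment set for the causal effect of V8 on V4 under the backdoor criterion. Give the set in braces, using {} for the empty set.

{V1, V2, V5}

Variables eligible for adjustment (non-descendants of V8, excluding V8 and V4): {V1, V2, V5, V6}.
Backdoor paths from V8 to V4:
  P1: V8 <- V1 -> V5 -> V4
  P2: V8 <- V1 -> V4
  P3: V8 <- V2 -> V4
  P4: V8 <- V5 <- V1 -> V4
  P5: V8 <- V5 -> V4
The empty set is not sufficient: P1 (V8 <- V1 -> V5 -> V4) has no collider blocking it and no conditioned non-collider, so it is open.
Try {V1, V2, V5}:
  P1: blocked at fork node V1 ∈ conditioning set.
  P2: blocked at fork node V1 ∈ conditioning set.
  P3: blocked at fork node V2 ∈ conditioning set.
  P4: blocked at chain node V5 ∈ conditioning set.
  P5: blocked at fork node V5 ∈ conditioning set.
{V1, V2, V5} contains no descendant of V8 and blocks every backdoor path.
Every element of {V1, V2, V5} is needed (dropping V1 leaves P2 open; dropping V2 leaves P3 open; dropping V5 leaves P5 open), so no proper subset is valid.
Among all size-3 subsets of the eligible variables, only {V1, V2, V5} blocks every backdoor path, so it is the unique smallest valid adjustment set.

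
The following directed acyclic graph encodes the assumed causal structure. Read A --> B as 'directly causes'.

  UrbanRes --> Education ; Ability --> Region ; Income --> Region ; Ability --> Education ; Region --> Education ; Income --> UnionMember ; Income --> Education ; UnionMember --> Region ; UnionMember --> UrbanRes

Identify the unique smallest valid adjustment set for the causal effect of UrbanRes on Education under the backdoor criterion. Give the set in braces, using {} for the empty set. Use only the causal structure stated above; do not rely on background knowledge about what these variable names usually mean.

{UnionMember}

Variables eligible for adjustment (non-descendants of UrbanRes, excluding UrbanRes and Education): {Ability, Income, Region, UnionMember}.
Backdoor paths from UrbanRes to Education:
  P1: UrbanRes <- UnionMember <- Income -> Region <- Ability -> Education
  P2: UrbanRes <- UnionMember <- Income -> Region -> Education
  P3: UrbanRes <- UnionMember <- Income -> Education
  P4: UrbanRes <- UnionMember -> Region <- Income -> Education
  P5: UrbanRes <- UnionMember -> Region <- Ability -> Education
  P6: UrbanRes <- UnionMember -> Region -> Education
The empty set is not sufficient: P2 (UrbanRes <- UnionMember <- Income -> Region -> Education) has no collider blocking it and no conditioned non-collider, so it is open.
Try {UnionMember}:
  P1: blocked at chain node UnionMember ∈ conditioning set.
  P2: blocked at chain node UnionMember ∈ conditioning set.
  P3: blocked at chain node UnionMember ∈ conditioning set.
  P4: blocked at fork node UnionMember ∈ conditioning set.
  P5: blocked at fork node UnionMember ∈ conditioning set.
  P6: blocked at fork node UnionMember ∈ conditioning set.
{UnionMember} contains no descendant of UrbanRes and blocks every backdoor path.
No other singleton works — e.g. {Income} leaves P6 open — so {UnionMember} is the unique smallest valid adjustment set.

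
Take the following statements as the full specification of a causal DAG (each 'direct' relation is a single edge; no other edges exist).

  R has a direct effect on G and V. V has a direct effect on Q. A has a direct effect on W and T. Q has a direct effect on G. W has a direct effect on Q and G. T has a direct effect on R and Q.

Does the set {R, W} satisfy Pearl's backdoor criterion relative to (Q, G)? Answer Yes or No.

Backdoor paths from Q to G (paths whose first edge points into Q):
  P1: Q <- T <- A -> W -> G
  P2: Q <- T -> R -> G
  P3: Q <- V <- R <- T <- A -> W -> G
  P4: Q <- V <- R -> G
  P5: Q <- W <- A -> T -> R -> G
  P6: Q <- W -> G
Condition 1 (no descendant of Q in the set): holds — descendants of Q are {G}; none are in {R, W}.
Condition 2 (every backdoor path blocked by {R, W}):
  P1: blocked at chain node W ∈ conditioning set.
  P2: blocked at chain node R ∈ conditioning set.
  P3: blocked at chain node R ∈ conditioning set.
  P4: blocked at fork node R ∈ conditioning set.
  P5: blocked at chain node W ∈ conditioning set.
  P6: blocked at fork node W ∈ conditioning set.
{R, W} satisfies the backdoor criterion.

Yes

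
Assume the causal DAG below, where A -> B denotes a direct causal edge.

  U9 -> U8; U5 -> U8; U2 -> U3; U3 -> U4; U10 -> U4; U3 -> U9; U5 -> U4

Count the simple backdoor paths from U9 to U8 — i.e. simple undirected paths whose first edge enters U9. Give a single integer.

1

A backdoor path from U9 to U8 is any simple undirected path whose first edge points into U9 (i.e. leaves U9 via a parent).
Parents of U9: {U3}.
Enumerating:
  P1: U9 <- U3 -> U4 <- U5 -> U8
That exhausts the simple backdoor paths. Count: 1.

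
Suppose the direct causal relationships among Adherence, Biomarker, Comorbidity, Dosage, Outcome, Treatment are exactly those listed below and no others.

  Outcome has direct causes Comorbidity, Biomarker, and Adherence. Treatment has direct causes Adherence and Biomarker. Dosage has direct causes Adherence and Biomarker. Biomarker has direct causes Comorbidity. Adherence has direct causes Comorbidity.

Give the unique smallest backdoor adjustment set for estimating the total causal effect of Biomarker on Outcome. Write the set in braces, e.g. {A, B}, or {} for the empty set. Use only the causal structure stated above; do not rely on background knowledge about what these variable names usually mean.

Variables eligible for adjustment (non-descendants of Biomarker, excluding Biomarker and Outcome): {Adherence, Comorbidity}.
Backdoor paths from Biomarker to Outcome:
  P1: Biomarker <- Comorbidity -> Adherence -> Outcome
  P2: Biomarker <- Comorbidity -> Outcome
The empty set is not sufficient: P1 (Biomarker <- Comorbidity -> Adherence -> Outcome) has no collider blocking it and no conditioned non-collider, so it is open.
Try {Comorbidity}:
  P1: blocked at fork node Comorbidity ∈ conditioning set.
  P2: blocked at fork node Comorbidity ∈ conditioning set.
{Comorbidity} contains no descendant of Biomarker and blocks every backdoor path.
No other singleton works — e.g. {Adherence} leaves P2 open — so {Comorbidity} is the unique smallest valid adjustment set.

{Comorbidity}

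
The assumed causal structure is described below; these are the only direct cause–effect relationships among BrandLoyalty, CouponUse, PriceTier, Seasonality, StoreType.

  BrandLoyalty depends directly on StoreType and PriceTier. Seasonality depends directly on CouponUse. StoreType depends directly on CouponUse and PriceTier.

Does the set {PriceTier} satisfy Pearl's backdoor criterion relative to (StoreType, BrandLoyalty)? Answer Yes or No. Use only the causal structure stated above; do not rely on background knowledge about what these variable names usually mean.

Backdoor paths from StoreType to BrandLoyalty (paths whose first edge points into StoreType):
  P1: StoreType <- PriceTier -> BrandLoyalty
Condition 1 (no descendant of StoreType in the set): holds — descendants of StoreType are {BrandLoyalty}; none are in {PriceTier}.
Condition 2 (every backdoor path blocked by {PriceTier}):
  P1: blocked at fork node PriceTier ∈ conditioning set.
{PriceTier} satisfies the backdoor criterion.

Yes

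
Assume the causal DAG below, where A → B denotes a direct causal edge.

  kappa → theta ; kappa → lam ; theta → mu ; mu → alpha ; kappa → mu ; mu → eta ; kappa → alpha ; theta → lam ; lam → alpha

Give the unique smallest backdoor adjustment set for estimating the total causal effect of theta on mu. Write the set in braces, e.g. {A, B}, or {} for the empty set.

Variables eligible for adjustment (non-descendants of theta, excluding theta and mu): {kappa}.
Backdoor paths from theta to mu:
  P1: theta <- kappa -> mu
  P2: theta <- kappa -> lam -> alpha <- mu
  P3: theta <- kappa -> alpha <- mu
The empty set is not sufficient: P1 (theta <- kappa -> mu) has no collider blocking it and no conditioned non-collider, so it is open.
Try {kappa}:
  P1: blocked at fork node kappa ∈ conditioning set.
  P2: blocked at fork node kappa ∈ conditioning set.
  P3: blocked at fork node kappa ∈ conditioning set.
{kappa} contains no descendant of theta and blocks every backdoor path.
{kappa} is the unique smallest valid adjustment set.

{kappa}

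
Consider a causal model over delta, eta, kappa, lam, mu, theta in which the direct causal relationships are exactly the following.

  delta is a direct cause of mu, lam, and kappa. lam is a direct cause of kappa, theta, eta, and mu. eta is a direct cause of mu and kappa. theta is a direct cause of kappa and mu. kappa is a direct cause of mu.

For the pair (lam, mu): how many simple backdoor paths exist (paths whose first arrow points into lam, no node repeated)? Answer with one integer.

A backdoor path from lam to mu is any simple undirected path whose first edge points into lam (i.e. leaves lam via a parent).
Parents of lam: {delta}.
Enumerating:
  P1: lam <- delta -> kappa <- theta -> mu
  P2: lam <- delta -> kappa <- eta -> mu
  P3: lam <- delta -> kappa -> mu
  P4: lam <- delta -> mu
That exhausts the simple backdoor paths. Count: 4.

4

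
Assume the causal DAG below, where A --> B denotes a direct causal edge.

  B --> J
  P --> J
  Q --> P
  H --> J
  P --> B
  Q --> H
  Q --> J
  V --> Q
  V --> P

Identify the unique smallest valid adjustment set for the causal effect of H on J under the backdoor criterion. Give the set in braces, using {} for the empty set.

Variables eligible for adjustment (non-descendants of H, excluding H and J): {B, P, Q, V}.
Backdoor paths from H to J:
  P1: H <- Q <- V -> P -> B -> J
  P2: H <- Q <- V -> P -> J
  P3: H <- Q -> P -> B -> J
  P4: H <- Q -> P -> J
  P5: H <- Q -> J
The empty set is not sufficient: P1 (H <- Q <- V -> P -> B -> J) has no collider blocking it and no conditioned non-collider, so it is open.
Try {Q}:
  P1: blocked at chain node Q ∈ conditioning set.
  P2: blocked at chain node Q ∈ conditioning set.
  P3: blocked at fork node Q ∈ conditioning set.
  P4: blocked at fork node Q ∈ conditioning set.
  P5: blocked at fork node Q ∈ conditioning set.
{Q} contains no descendant of H and blocks every backdoor path.
No other singleton works — e.g. {V} leaves P3 open — so {Q} is the unique smallest valid adjustment set.

{Q}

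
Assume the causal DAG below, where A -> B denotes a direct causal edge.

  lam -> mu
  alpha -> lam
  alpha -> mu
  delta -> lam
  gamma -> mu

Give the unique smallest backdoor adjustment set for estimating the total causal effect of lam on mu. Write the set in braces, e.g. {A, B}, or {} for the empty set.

{alpha}

Variables eligible for adjustment (non-descendants of lam, excluding lam and mu): {alpha, delta, gamma}.
Backdoor paths from lam to mu:
  P1: lam <- alpha -> mu
The empty set is not sufficient: P1 (lam <- alpha -> mu) has no collider blocking it and no conditioned non-collider, so it is open.
Try {alpha}:
  P1: blocked at fork node alpha ∈ conditioning set.
{alpha} contains no descendant of lam and blocks every backdoor path.
No other singleton works — e.g. {delta} leaves P1 open — so {alpha} is the unique smallest valid adjustment set.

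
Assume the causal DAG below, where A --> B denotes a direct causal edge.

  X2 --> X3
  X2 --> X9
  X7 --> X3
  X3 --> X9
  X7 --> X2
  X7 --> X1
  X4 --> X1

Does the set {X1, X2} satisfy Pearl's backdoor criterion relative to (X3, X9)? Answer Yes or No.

Backdoor paths from X3 to X9 (paths whose first edge points into X3):
  P1: X3 <- X7 -> X2 -> X9
  P2: X3 <- X2 -> X9
Condition 1 (no descendant of X3 in the set): holds — descendants of X3 are {X9}; none are in {X1, X2}.
Condition 2 (every backdoor path blocked by {X1, X2}):
  P1: blocked at chain node X2 ∈ conditioning set.
  P2: blocked at fork node X2 ∈ conditioning set.
{X1, X2} satisfies the backdoor criterion.

Yes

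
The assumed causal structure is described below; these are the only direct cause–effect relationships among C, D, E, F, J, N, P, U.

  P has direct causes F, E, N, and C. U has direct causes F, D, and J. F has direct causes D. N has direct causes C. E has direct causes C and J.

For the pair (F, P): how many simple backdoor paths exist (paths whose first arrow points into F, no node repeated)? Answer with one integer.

A backdoor path from F to P is any simple undirected path whose first edge points into F (i.e. leaves F via a parent).
Parents of F: {D}.
Enumerating:
  P1: F <- D -> U <- J -> E <- C -> N -> P
  P2: F <- D -> U <- J -> E <- C -> P
  P3: F <- D -> U <- J -> E -> P
That exhausts the simple backdoor paths. Count: 3.

3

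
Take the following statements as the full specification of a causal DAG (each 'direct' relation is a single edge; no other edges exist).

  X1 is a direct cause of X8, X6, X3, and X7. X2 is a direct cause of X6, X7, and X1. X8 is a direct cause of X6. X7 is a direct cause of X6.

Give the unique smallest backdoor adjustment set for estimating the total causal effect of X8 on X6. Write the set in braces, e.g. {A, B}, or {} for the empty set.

{X1}

Variables eligible for adjustment (non-descendants of X8, excluding X8 and X6): {X1, X2, X3, X7}.
Backdoor paths from X8 to X6:
  P1: X8 <- X1 <- X2 -> X7 -> X6
  P2: X8 <- X1 <- X2 -> X6
  P3: X8 <- X1 -> X7 <- X2 -> X6
  P4: X8 <- X1 -> X7 -> X6
  P5: X8 <- X1 -> X6
The empty set is not sufficient: P1 (X8 <- X1 <- X2 -> X7 -> X6) has no collider blocking it and no conditioned non-collider, so it is open.
Try {X1}:
  P1: blocked at chain node X1 ∈ conditioning set.
  P2: blocked at chain node X1 ∈ conditioning set.
  P3: blocked at fork node X1 ∈ conditioning set.
  P4: blocked at fork node X1 ∈ conditioning set.
  P5: blocked at fork node X1 ∈ conditioning set.
{X1} contains no descendant of X8 and blocks every backdoor path.
No other singleton works — e.g. {X2} leaves P4 open — so {X1} is the unique smallest valid adjustment set.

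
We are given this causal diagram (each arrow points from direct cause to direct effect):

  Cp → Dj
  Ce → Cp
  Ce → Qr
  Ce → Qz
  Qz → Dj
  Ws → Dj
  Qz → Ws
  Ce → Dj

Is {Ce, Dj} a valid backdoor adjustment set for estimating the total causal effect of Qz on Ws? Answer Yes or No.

No

Backdoor paths from Qz to Ws (paths whose first edge points into Qz):
  P1: Qz <- Ce -> Cp -> Dj <- Ws
  P2: Qz <- Ce -> Dj <- Ws
Condition 1 (no descendant of Qz in the set): FAILS — Dj is a descendant of Qz.
Condition 2 (every backdoor path blocked by {Ce, Dj}):
  P1: blocked at fork node Ce ∈ conditioning set.
  P2: blocked at fork node Ce ∈ conditioning set.
{Ce, Dj} does not satisfy the backdoor criterion.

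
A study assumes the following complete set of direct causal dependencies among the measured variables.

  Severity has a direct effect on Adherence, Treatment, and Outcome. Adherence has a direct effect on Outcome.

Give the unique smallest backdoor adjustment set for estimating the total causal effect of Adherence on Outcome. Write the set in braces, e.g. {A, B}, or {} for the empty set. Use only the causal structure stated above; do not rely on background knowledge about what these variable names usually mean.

{Severity}

Variables eligible for adjustment (non-descendants of Adherence, excluding Adherence and Outcome): {Severity, Treatment}.
Backdoor paths from Adherence to Outcome:
  P1: Adherence <- Severity -> Outcome
The empty set is not sufficient: P1 (Adherence <- Severity -> Outcome) has no collider blocking it and no conditioned non-collider, so it is open.
Try {Severity}:
  P1: blocked at fork node Severity ∈ conditioning set.
{Severity} contains no descendant of Adherence and blocks every backdoor path.
No other singleton works — e.g. {Treatment} leaves P1 open — so {Severity} is the unique smallest valid adjustment set.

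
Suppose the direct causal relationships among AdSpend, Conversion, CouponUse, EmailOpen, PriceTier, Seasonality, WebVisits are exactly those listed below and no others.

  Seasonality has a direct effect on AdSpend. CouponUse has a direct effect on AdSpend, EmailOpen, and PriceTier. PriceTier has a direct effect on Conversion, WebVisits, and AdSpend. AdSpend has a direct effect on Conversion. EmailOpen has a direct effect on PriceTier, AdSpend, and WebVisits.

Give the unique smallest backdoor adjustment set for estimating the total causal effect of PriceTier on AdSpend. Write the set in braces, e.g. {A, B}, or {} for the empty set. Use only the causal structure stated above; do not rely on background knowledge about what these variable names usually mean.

Variables eligible for adjustment (non-descendants of PriceTier, excluding PriceTier and AdSpend): {CouponUse, EmailOpen, Seasonality}.
Backdoor paths from PriceTier to AdSpend:
  P1: PriceTier <- CouponUse -> EmailOpen -> AdSpend
  P2: PriceTier <- CouponUse -> AdSpend
  P3: PriceTier <- EmailOpen <- CouponUse -> AdSpend
  P4: PriceTier <- EmailOpen -> AdSpend
The empty set is not sufficient: P1 (PriceTier <- CouponUse -> EmailOpen -> AdSpend) has no collider blocking it and no conditioned non-collider, so it is open.
Try {CouponUse, EmailOpen}:
  P1: blocked at fork node CouponUse ∈ conditioning set.
  P2: blocked at fork node CouponUse ∈ conditioning set.
  P3: blocked at chain node EmailOpen ∈ conditioning set.
  P4: blocked at fork node EmailOpen ∈ conditioning set.
{CouponUse, EmailOpen} contains no descendant of PriceTier and blocks every backdoor path.
Every element of {CouponUse, EmailOpen} is needed (dropping CouponUse leaves P2 open; dropping EmailOpen leaves P4 open), so no proper subset is valid.
Among all size-2 subsets of the eligible variables, only {CouponUse, EmailOpen} blocks every backdoor path, so it is the unique smallest valid adjustment set.

{CouponUse, EmailOpen}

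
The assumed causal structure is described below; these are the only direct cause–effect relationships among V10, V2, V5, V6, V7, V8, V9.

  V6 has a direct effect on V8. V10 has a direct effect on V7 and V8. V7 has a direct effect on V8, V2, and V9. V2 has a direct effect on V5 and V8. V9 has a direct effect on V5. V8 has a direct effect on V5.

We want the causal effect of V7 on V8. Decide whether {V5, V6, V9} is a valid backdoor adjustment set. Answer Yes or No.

Backdoor paths from V7 to V8 (paths whose first edge points into V7):
  P1: V7 <- V10 -> V8
Condition 1 (no descendant of V7 in the set): FAILS — V5 and V9 are descendants of V7.
Condition 2 (every backdoor path blocked by {V5, V6, V9}):
  P1: open — no interior node is in the conditioning set.
{V5, V6, V9} does not satisfy the backdoor criterion.

No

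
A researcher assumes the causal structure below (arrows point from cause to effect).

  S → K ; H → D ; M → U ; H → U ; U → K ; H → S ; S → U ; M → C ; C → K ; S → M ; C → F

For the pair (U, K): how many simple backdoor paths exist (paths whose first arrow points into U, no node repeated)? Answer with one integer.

A backdoor path from U to K is any simple undirected path whose first edge points into U (i.e. leaves U via a parent).
Parents of U: {H, M, S}.
Enumerating:
  P1: U <- H -> S -> M -> C -> K
  P2: U <- H -> S -> K
  P3: U <- S -> M -> C -> K
  P4: U <- S -> K
  P5: U <- M <- S -> K
  P6: U <- M -> C -> K
That exhausts the simple backdoor paths. Count: 6.

6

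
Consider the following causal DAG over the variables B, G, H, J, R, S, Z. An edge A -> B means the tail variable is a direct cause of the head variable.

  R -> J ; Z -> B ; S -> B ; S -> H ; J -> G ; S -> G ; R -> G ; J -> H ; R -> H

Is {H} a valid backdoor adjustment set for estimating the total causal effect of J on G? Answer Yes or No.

Backdoor paths from J to G (paths whose first edge points into J):
  P1: J <- R -> H <- S -> G
  P2: J <- R -> G
Condition 1 (no descendant of J in the set): FAILS — H is a descendant of J.
Condition 2 (every backdoor path blocked by {H}):
  P1: open — collider(s) H are conditioned on (or have a conditioned descendant) and no non-collider on the path is in the set.
  P2: open — no interior node is in the conditioning set.
{H} does not satisfy the backdoor criterion.

No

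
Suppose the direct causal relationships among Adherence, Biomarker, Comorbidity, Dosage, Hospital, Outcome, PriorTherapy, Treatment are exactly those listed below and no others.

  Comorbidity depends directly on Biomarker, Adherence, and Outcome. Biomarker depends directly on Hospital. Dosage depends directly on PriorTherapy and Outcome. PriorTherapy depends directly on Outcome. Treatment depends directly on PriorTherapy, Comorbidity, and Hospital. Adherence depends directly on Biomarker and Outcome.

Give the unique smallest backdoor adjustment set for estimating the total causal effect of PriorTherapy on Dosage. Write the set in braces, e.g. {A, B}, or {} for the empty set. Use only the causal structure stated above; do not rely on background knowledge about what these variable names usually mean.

{Outcome}

Variables eligible for adjustment (non-descendants of PriorTherapy, excluding PriorTherapy and Dosage): {Adherence, Biomarker, Comorbidity, Hospital, Outcome}.
Backdoor paths from PriorTherapy to Dosage:
  P1: PriorTherapy <- Outcome -> Dosage
The empty set is not sufficient: P1 (PriorTherapy <- Outcome -> Dosage) has no collider blocking it and no conditioned non-collider, so it is open.
Try {Outcome}:
  P1: blocked at fork node Outcome ∈ conditioning set.
{Outcome} contains no descendant of PriorTherapy and blocks every backdoor path.
No other singleton works — e.g. {Hospital} leaves P1 open — so {Outcome} is the unique smallest valid adjustment set.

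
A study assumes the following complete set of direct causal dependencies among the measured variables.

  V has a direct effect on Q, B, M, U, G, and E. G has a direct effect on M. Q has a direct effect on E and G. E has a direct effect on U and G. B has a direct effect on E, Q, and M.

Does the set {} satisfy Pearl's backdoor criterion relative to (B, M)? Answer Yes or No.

No

Backdoor paths from B to M (paths whose first edge points into B):
  P1: B <- V -> Q -> E -> G -> M
  P2: B <- V -> Q -> G -> M
  P3: B <- V -> E <- Q -> G -> M
  P4: B <- V -> E -> G -> M
  P5: B <- V -> G -> M
  P6: B <- V -> U <- E <- Q -> G -> M
  P7: B <- V -> U <- E -> G -> M
  P8: B <- V -> M
Condition 1 (no descendant of B in the set): holds — descendants of B are {E, G, M, Q, U}; none are in {}.
Condition 2 (every backdoor path blocked by {}):
  P1: open — no interior node is in the conditioning set.
  P2: open — no interior node is in the conditioning set.
  P3: blocked at collider E (neither it nor any descendant is in the conditioning set).
  P4: open — no interior node is in the conditioning set.
  P5: open — no interior node is in the conditioning set.
  P6: blocked at collider U (neither it nor any descendant is in the conditioning set).
  P7: blocked at collider U (neither it nor any descendant is in the conditioning set).
  P8: open — no interior node is in the conditioning set.
{} does not satisfy the backdoor criterion.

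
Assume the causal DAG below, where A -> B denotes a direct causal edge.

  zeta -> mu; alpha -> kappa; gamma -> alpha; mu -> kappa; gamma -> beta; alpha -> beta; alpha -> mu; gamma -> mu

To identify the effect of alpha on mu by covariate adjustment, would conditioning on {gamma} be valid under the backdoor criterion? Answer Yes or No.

Yes

Backdoor paths from alpha to mu (paths whose first edge points into alpha):
  P1: alpha <- gamma -> mu
Condition 1 (no descendant of alpha in the set): holds — descendants of alpha are {beta, kappa, mu}; none are in {gamma}.
Condition 2 (every backdoor path blocked by {gamma}):
  P1: blocked at fork node gamma ∈ conditioning set.
{gamma} satisfies the backdoor criterion.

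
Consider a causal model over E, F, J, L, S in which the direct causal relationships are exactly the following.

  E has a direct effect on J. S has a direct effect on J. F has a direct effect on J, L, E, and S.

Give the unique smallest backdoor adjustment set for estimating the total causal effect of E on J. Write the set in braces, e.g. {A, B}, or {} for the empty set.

Variables eligible for adjustment (non-descendants of E, excluding E and J): {F, L, S}.
Backdoor paths from E to J:
  P1: E <- F -> S -> J
  P2: E <- F -> J
The empty set is not sufficient: P1 (E <- F -> S -> J) has no collider blocking it and no conditioned non-collider, so it is open.
Try {F}:
  P1: blocked at fork node F ∈ conditioning set.
  P2: blocked at fork node F ∈ conditioning set.
{F} contains no descendant of E and blocks every backdoor path.
No other singleton works — e.g. {S} leaves P2 open — so {F} is the unique smallest valid adjustment set.

{F}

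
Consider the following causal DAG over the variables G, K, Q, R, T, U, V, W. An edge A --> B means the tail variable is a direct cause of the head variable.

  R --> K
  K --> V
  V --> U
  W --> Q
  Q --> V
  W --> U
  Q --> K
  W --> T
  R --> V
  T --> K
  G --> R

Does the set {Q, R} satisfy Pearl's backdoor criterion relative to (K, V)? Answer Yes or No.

Backdoor paths from K to V (paths whose first edge points into K):
  P1: K <- R -> V
  P2: K <- T <- W -> Q -> V
  P3: K <- T <- W -> U <- V
  P4: K <- Q <- W -> U <- V
  P5: K <- Q -> V
Condition 1 (no descendant of K in the set): holds — descendants of K are {U, V}; none are in {Q, R}.
Condition 2 (every backdoor path blocked by {Q, R}):
  P1: blocked at fork node R ∈ conditioning set.
  P2: blocked at chain node Q ∈ conditioning set.
  P3: blocked at collider U (neither it nor any descendant is in the conditioning set).
  P4: blocked at chain node Q ∈ conditioning set.
  P5: blocked at fork node Q ∈ conditioning set.
{Q, R} satisfies the backdoor criterion.

Yes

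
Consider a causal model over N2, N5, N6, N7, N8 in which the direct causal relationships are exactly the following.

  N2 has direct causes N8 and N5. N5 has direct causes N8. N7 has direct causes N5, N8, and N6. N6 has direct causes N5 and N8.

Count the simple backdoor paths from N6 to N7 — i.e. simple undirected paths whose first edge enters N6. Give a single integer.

A backdoor path from N6 to N7 is any simple undirected path whose first edge points into N6 (i.e. leaves N6 via a parent).
Parents of N6: {N5, N8}.
Enumerating:
  P1: N6 <- N8 -> N5 -> N7
  P2: N6 <- N8 -> N2 <- N5 -> N7
  P3: N6 <- N8 -> N7
  P4: N6 <- N5 <- N8 -> N7
  P5: N6 <- N5 -> N2 <- N8 -> N7
  P6: N6 <- N5 -> N7
That exhausts the simple backdoor paths. Count: 6.

6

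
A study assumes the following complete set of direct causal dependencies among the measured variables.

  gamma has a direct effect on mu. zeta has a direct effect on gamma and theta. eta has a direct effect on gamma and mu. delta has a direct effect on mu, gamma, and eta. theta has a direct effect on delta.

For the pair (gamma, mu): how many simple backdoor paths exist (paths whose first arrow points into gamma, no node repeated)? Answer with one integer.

A backdoor path from gamma to mu is any simple undirected path whose first edge points into gamma (i.e. leaves gamma via a parent).
Parents of gamma: {delta, eta, zeta}.
Enumerating:
  P1: gamma <- zeta -> theta -> delta -> eta -> mu
  P2: gamma <- zeta -> theta -> delta -> mu
  P3: gamma <- delta -> eta -> mu
  P4: gamma <- delta -> mu
  P5: gamma <- eta <- delta -> mu
  P6: gamma <- eta -> mu
That exhausts the simple backdoor paths. Count: 6.

6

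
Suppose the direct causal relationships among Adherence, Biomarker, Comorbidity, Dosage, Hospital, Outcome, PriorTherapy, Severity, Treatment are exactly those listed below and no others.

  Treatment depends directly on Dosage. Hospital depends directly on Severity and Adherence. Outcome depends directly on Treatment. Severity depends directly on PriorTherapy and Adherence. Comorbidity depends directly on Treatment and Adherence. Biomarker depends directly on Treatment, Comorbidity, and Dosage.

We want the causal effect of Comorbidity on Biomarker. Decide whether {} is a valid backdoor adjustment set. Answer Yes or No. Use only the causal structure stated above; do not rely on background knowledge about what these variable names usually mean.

No

Backdoor paths from Comorbidity to Biomarker (paths whose first edge points into Comorbidity):
  P1: Comorbidity <- Treatment <- Dosage -> Biomarker
  P2: Comorbidity <- Treatment -> Biomarker
Condition 1 (no descendant of Comorbidity in the set): holds — descendants of Comorbidity are {Biomarker}; none are in {}.
Condition 2 (every backdoor path blocked by {}):
  P1: open — no interior node is in the conditioning set.
  P2: open — no interior node is in the conditioning set.
{} does not satisfy the backdoor criterion.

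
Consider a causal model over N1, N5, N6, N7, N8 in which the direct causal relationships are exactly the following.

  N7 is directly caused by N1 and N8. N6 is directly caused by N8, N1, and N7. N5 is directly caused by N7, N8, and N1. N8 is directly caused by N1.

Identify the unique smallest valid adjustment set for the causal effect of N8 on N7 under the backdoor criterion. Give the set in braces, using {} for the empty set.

{N1}

Variables eligible for adjustment (non-descendants of N8, excluding N8 and N7): {N1}.
Backdoor paths from N8 to N7:
  P1: N8 <- N1 -> N7
  P2: N8 <- N1 -> N5 <- N7
  P3: N8 <- N1 -> N6 <- N7
The empty set is not sufficient: P1 (N8 <- N1 -> N7) has no collider blocking it and no conditioned non-collider, so it is open.
Try {N1}:
  P1: blocked at fork node N1 ∈ conditioning set.
  P2: blocked at fork node N1 ∈ conditioning set.
  P3: blocked at fork node N1 ∈ conditioning set.
{N1} contains no descendant of N8 and blocks every backdoor path.
{N1} is the unique smallest valid adjustment set.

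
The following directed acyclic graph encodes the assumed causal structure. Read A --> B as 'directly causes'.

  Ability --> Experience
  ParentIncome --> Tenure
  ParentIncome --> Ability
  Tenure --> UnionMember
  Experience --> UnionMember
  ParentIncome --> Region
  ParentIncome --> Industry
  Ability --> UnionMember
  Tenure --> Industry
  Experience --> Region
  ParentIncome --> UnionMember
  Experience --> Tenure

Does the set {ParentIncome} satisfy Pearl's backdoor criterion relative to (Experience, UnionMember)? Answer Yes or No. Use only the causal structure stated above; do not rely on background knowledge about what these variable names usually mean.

No

Backdoor paths from Experience to UnionMember (paths whose first edge points into Experience):
  P1: Experience <- Ability <- ParentIncome -> Tenure -> UnionMember
  P2: Experience <- Ability <- ParentIncome -> UnionMember
  P3: Experience <- Ability <- ParentIncome -> Industry <- Tenure -> UnionMember
  P4: Experience <- Ability -> UnionMember
Condition 1 (no descendant of Experience in the set): holds — descendants of Experience are {Industry, Region, Tenure, UnionMember}; none are in {ParentIncome}.
Condition 2 (every backdoor path blocked by {ParentIncome}):
  P1: blocked at fork node ParentIncome ∈ conditioning set.
  P2: blocked at fork node ParentIncome ∈ conditioning set.
  P3: blocked at fork node ParentIncome ∈ conditioning set.
  P4: open — no interior node is in the conditioning set.
{ParentIncome} does not satisfy the backdoor criterion.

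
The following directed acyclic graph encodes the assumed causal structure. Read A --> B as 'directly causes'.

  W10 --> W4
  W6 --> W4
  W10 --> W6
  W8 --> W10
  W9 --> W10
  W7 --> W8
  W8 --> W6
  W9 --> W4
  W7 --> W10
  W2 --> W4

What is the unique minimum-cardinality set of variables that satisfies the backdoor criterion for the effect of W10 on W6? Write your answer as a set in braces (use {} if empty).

{W8}

Variables eligible for adjustment (non-descendants of W10, excluding W10 and W6): {W2, W7, W8, W9}.
Backdoor paths from W10 to W6:
  P1: W10 <- W7 -> W8 -> W6
  P2: W10 <- W9 -> W4 <- W6
  P3: W10 <- W8 -> W6
The empty set is not sufficient: P1 (W10 <- W7 -> W8 -> W6) has no collider blocking it and no conditioned non-collider, so it is open.
Try {W8}:
  P1: blocked at chain node W8 ∈ conditioning set.
  P2: blocked at collider W4 (neither it nor any descendant is in the conditioning set).
  P3: blocked at fork node W8 ∈ conditioning set.
{W8} contains no descendant of W10 and blocks every backdoor path.
No other singleton works — e.g. {W7} leaves P3 open — so {W8} is the unique smallest valid adjustment set.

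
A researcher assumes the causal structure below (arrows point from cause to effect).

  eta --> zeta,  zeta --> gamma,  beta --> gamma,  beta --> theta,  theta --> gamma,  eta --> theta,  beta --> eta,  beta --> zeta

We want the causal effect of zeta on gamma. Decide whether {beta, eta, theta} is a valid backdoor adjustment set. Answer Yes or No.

Yes

Backdoor paths from zeta to gamma (paths whose first edge points into zeta):
  P1: zeta <- beta -> eta -> theta -> gamma
  P2: zeta <- beta -> theta -> gamma
  P3: zeta <- beta -> gamma
  P4: zeta <- eta <- beta -> theta -> gamma
  P5: zeta <- eta <- beta -> gamma
  P6: zeta <- eta -> theta <- beta -> gamma
  P7: zeta <- eta -> theta -> gamma
Condition 1 (no descendant of zeta in the set): holds — descendants of zeta are {gamma}; none are in {beta, eta, theta}.
Condition 2 (every backdoor path blocked by {beta, eta, theta}):
  P1: blocked at fork node beta ∈ conditioning set.
  P2: blocked at fork node beta ∈ conditioning set.
  P3: blocked at fork node beta ∈ conditioning set.
  P4: blocked at chain node eta ∈ conditioning set.
  P5: blocked at chain node eta ∈ conditioning set.
  P6: blocked at fork node eta ∈ conditioning set.
  P7: blocked at fork node eta ∈ conditioning set.
{beta, eta, theta} satisfies the backdoor criterion.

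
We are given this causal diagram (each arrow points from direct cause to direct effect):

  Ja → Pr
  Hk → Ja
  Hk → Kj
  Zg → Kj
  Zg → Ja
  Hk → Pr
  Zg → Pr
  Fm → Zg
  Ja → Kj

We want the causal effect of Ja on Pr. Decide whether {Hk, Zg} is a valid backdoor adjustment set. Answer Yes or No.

Yes

Backdoor paths from Ja to Pr (paths whose first edge points into Ja):
  P1: Ja <- Hk -> Pr
  P2: Ja <- Hk -> Kj <- Zg -> Pr
  P3: Ja <- Zg -> Pr
  P4: Ja <- Zg -> Kj <- Hk -> Pr
Condition 1 (no descendant of Ja in the set): holds — descendants of Ja are {Kj, Pr}; none are in {Hk, Zg}.
Condition 2 (every backdoor path blocked by {Hk, Zg}):
  P1: blocked at fork node Hk ∈ conditioning set.
  P2: blocked at fork node Hk ∈ conditioning set.
  P3: blocked at fork node Zg ∈ conditioning set.
  P4: blocked at fork node Zg ∈ conditioning set.
{Hk, Zg} satisfies the backdoor criterion.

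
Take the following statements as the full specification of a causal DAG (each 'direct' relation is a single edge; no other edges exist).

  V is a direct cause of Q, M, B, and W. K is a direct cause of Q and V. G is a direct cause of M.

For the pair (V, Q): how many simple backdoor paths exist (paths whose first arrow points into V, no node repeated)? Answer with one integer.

1

A backdoor path from V to Q is any simple undirected path whose first edge points into V (i.e. leaves V via a parent).
Parents of V: {K}.
Enumerating:
  P1: V <- K -> Q
That exhausts the simple backdoor paths. Count: 1.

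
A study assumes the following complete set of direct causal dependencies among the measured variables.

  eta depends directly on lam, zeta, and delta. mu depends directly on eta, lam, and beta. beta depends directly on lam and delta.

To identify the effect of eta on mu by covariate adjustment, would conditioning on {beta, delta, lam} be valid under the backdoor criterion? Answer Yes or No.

Backdoor paths from eta to mu (paths whose first edge points into eta):
  P1: eta <- delta -> beta <- lam -> mu
  P2: eta <- delta -> beta -> mu
  P3: eta <- lam -> beta -> mu
  P4: eta <- lam -> mu
Condition 1 (no descendant of eta in the set): holds — descendants of eta are {mu}; none are in {beta, delta, lam}.
Condition 2 (every backdoor path blocked by {beta, delta, lam}):
  P1: blocked at fork node delta ∈ conditioning set.
  P2: blocked at fork node delta ∈ conditioning set.
  P3: blocked at fork node lam ∈ conditioning set.
  P4: blocked at fork node lam ∈ conditioning set.
{beta, delta, lam} satisfies the backdoor criterion.

Yes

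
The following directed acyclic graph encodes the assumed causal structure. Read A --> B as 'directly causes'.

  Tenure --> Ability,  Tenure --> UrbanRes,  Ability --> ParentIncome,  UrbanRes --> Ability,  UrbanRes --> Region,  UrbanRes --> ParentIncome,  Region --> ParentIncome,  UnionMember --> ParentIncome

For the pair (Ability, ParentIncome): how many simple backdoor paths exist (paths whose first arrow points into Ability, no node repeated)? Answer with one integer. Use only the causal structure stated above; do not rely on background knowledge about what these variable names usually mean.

A backdoor path from Ability to ParentIncome is any simple undirected path whose first edge points into Ability (i.e. leaves Ability via a parent).
Parents of Ability: {Tenure, UrbanRes}.
Enumerating:
  P1: Ability <- Tenure -> UrbanRes -> Region -> ParentIncome
  P2: Ability <- Tenure -> UrbanRes -> ParentIncome
  P3: Ability <- UrbanRes -> Region -> ParentIncome
  P4: Ability <- UrbanRes -> ParentIncome
That exhausts the simple backdoor paths. Count: 4.

4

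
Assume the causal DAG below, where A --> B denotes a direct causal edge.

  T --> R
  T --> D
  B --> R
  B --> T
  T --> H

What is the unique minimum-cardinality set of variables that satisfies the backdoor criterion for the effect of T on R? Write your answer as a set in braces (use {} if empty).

{B}

Variables eligible for adjustment (non-descendants of T, excluding T and R): {B}.
Backdoor paths from T to R:
  P1: T <- B -> R
The empty set is not sufficient: P1 (T <- B -> R) has no collider blocking it and no conditioned non-collider, so it is open.
Try {B}:
  P1: blocked at fork node B ∈ conditioning set.
{B} contains no descendant of T and blocks every backdoor path.
{B} is the unique smallest valid adjustment set.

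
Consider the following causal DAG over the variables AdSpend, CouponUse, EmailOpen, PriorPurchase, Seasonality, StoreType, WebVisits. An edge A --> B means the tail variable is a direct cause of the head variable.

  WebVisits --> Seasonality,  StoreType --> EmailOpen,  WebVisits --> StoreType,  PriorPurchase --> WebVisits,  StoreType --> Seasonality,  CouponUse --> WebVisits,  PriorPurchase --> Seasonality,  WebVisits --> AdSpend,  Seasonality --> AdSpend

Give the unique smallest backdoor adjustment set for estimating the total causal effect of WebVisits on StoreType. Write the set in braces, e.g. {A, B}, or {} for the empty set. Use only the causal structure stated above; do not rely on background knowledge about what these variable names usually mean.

{}

Variables eligible for adjustment (non-descendants of WebVisits, excluding WebVisits and StoreType): {CouponUse, PriorPurchase}.
Backdoor paths from WebVisits to StoreType:
  P1: WebVisits <- PriorPurchase -> Seasonality <- StoreType
Each backdoor path contains an unconditioned collider, so every path is already blocked with the empty conditioning set:
  P1: blocked at collider Seasonality (neither it nor any descendant is in the conditioning set).
The empty set is therefore the unique smallest valid set.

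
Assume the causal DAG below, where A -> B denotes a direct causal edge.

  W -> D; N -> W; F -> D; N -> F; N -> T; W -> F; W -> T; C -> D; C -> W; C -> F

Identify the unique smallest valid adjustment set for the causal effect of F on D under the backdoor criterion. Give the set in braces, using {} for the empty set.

{C, W}

Variables eligible for adjustment (non-descendants of F, excluding F and D): {C, N, T, W}.
Backdoor paths from F to D:
  P1: F <- C -> W -> D
  P2: F <- C -> D
  P3: F <- N -> W <- C -> D
  P4: F <- N -> W -> D
  P5: F <- N -> T <- W <- C -> D
  P6: F <- N -> T <- W -> D
  P7: F <- W <- C -> D
  P8: F <- W -> D
The empty set is not sufficient: P1 (F <- C -> W -> D) has no collider blocking it and no conditioned non-collider, so it is open.
Try {C, W}:
  P1: blocked at fork node C ∈ conditioning set.
  P2: blocked at fork node C ∈ conditioning set.
  P3: blocked at fork node C ∈ conditioning set.
  P4: blocked at chain node W ∈ conditioning set.
  P5: blocked at collider T (neither it nor any descendant is in the conditioning set).
  P6: blocked at collider T (neither it nor any descendant is in the conditioning set).
  P7: blocked at chain node W ∈ conditioning set.
  P8: blocked at fork node W ∈ conditioning set.
{C, W} contains no descendant of F and blocks every backdoor path.
Every element of {C, W} is needed (dropping C leaves P2 open; dropping W leaves P4 open), so no proper subset is valid.
Among all size-2 subsets of the eligible variables, only {C, W} blocks every backdoor path, so it is the unique smallest valid adjustment set.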